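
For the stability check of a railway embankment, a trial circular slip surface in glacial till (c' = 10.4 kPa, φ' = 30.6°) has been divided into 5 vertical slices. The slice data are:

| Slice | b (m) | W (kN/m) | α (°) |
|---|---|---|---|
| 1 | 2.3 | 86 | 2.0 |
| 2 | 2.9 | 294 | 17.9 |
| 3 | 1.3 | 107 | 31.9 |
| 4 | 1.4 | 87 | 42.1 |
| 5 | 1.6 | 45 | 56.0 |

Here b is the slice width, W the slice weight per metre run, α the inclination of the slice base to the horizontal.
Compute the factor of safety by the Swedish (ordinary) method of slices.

FS = 1.81

Ordinary method of slices: FS = Σ[c'·Δl_i + (W_i cosα_i)·tanφ'] / Σ W_i sinα_i, with Δl_i = b_i / cosα_i.
Slice 1: Δl = 2.3/cos2.0° = 2.301 m; N'_1 = 86·cos2.0° = 85.9; c'Δl = 23.93; W sinα = 3.0
Slice 2: Δl = 2.9/cos17.9° = 3.048 m; N'_2 = 294·cos17.9° = 279.8; c'Δl = 31.69; W sinα = 90.4
Slice 3: Δl = 1.3/cos31.9° = 1.531 m; N'_3 = 107·cos31.9° = 90.8; c'Δl = 15.93; W sinα = 56.5
Slice 4: Δl = 1.4/cos42.1° = 1.887 m; N'_4 = 87·cos42.1° = 64.6; c'Δl = 19.62; W sinα = 58.3
Slice 5: Δl = 1.6/cos56.0° = 2.861 m; N'_5 = 45·cos56.0° = 25.2; c'Δl = 29.76; W sinα = 37.3
Σc'Δl = 120.9 kN/m; ΣN' = 546.3 kN/m; ΣW sinα = 245.5 kN/m
Resisting = 120.9 + 546.3·tan30.6° = 120.9 + 323.1 = 444.0 kN/m
FS = 444.0 / 245.5 = 1.808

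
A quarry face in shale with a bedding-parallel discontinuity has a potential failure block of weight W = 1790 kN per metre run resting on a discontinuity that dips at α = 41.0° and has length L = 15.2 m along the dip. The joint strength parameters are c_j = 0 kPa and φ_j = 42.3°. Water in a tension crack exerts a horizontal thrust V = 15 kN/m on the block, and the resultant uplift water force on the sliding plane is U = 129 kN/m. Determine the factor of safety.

Resolving the block weight along and normal to the plane and applying the Mohr–Coulomb strength on the joint:
N' = W cosα − U − V sinα = 1790·cos41.0° − 129 − 15·sin41.0° = 1212.1 kN/m
Driving force T = W sinα + V cosα = 1790·sin41.0° + 15·cos41.0° = 1185.7 kN/m
Resisting force R = c_j·L + N'·tanφ_j = 0·15.2 + 1212.1·tan42.3° = 0.0 + 1102.9 = 1102.9 kN/m
FS = R / T = 1102.9 / 1185.7 = 0.930

FS = 0.93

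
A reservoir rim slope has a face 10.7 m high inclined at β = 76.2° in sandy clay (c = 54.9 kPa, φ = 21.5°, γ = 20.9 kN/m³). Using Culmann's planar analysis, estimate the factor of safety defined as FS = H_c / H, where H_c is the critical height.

H_c = (4c/γ) · sinβ cosφ / [1 − cos(β − φ)]
    = (4·54.9/20.9) · sin76.2°·cos21.5° / [1 − cos54.7°]
    = 10.507 · 0.9036 / 0.4221 = 22.49 m
FS = H_c / H = 22.49 / 10.7 = 2.102

FS = 2.10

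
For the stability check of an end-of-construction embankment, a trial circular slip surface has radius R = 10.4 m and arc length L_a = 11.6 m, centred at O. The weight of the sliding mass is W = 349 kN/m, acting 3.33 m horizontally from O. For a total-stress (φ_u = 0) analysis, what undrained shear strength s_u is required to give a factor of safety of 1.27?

s_u = 12.2 kPa

FS = s_u·L_a·R / (W·d), so s_u = FS·W·d / (L_a·R).
s_u = 1.27·349·3.33 / (11.60·10.4) = 1476.0 / 120.64 = 12.23 kPa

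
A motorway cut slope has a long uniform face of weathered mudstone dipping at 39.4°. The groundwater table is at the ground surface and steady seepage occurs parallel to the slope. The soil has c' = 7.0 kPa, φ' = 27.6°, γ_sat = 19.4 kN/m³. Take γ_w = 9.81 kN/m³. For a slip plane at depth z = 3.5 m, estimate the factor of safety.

With seepage parallel to the slope and the water table at the surface, the effective normal stress on the slip plane uses the buoyant unit weight γ' = γ_sat − γ_w while the driving shear stress uses γ_sat:
FS = [c' + γ' z cos²β tanφ'] / [γ_sat z sinβ cosβ]
γ' = 19.4 − 9.81 = 9.59 kN/m³
Numerator = 7.0 + 9.59·3.5·cos²39.4°·tan27.6° = 7.0 + 9.59·3.5·0.5971·0.5228 = 17.478 kPa
Denominator = 19.4·3.5·sin39.4°·cos39.4° = 19.4·3.5·0.6347·0.7727 = 33.303 kPa
FS = 17.478 / 33.303 = 0.525

FS = 0.52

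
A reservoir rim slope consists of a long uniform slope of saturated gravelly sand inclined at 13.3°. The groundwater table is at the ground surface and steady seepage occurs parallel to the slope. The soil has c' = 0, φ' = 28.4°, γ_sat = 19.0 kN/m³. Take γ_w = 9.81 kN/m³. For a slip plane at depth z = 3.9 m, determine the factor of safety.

FS = 1.11

With seepage parallel to the slope and the water table at the surface, the effective normal stress on the slip plane uses the buoyant unit weight γ' = γ_sat − γ_w while the driving shear stress uses γ_sat:
FS = [c' + γ' z cos²β tanφ'] / [γ_sat z sinβ cosβ]
(For c' = 0 this reduces to FS = (γ'/γ_sat)·tanφ'/tanβ.)
γ' = 19.0 − 9.81 = 9.19 kN/m³
Numerator = 0.0 + 9.19·3.9·cos²13.3°·tan28.4° = 0.0 + 9.19·3.9·0.9471·0.5407 = 18.354 kPa
Denominator = 19.0·3.9·sin13.3°·cos13.3° = 19.0·3.9·0.2300·0.9732 = 16.589 kPa
FS = 18.354 / 16.589 = 1.106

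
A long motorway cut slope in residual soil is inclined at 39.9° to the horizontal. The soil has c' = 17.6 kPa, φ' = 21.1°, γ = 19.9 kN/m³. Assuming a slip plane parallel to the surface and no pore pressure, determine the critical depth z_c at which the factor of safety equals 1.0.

z_c = 3.34 m

Setting FS = 1.00 in FS = [c' + γz cos²β tanφ'] / [γz sinβ cosβ] and solving for z:
z = c' / [γ cosβ (FS·sinβ − cosβ·tanφ')]
  = 17.6 / [19.9·cos39.9°·(1.00·sin39.9° − cos39.9°·tan21.1°)]
  = 17.6 / [19.9·0.7672·(1.00·0.6414 − 0.7672·0.3859)]
  = 17.6 / 5.2735 = 3.337 m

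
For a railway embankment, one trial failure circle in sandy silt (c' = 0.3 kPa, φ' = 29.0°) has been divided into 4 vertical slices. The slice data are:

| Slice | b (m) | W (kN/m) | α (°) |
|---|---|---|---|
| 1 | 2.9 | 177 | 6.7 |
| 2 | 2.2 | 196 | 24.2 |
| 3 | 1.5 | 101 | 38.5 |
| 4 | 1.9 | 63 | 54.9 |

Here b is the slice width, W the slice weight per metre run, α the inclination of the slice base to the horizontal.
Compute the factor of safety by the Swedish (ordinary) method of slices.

Ordinary method of slices: FS = Σ[c'·Δl_i + (W_i cosα_i)·tanφ'] / Σ W_i sinα_i, with Δl_i = b_i / cosα_i.
Slice 1: Δl = 2.9/cos6.7° = 2.920 m; N'_1 = 177·cos6.7° = 175.8; c'Δl = 0.88; W sinα = 20.7
Slice 2: Δl = 2.2/cos24.2° = 2.412 m; N'_2 = 196·cos24.2° = 178.8; c'Δl = 0.72; W sinα = 80.3
Slice 3: Δl = 1.5/cos38.5° = 1.917 m; N'_3 = 101·cos38.5° = 79.0; c'Δl = 0.58; W sinα = 62.9
Slice 4: Δl = 1.9/cos54.9° = 3.304 m; N'_4 = 63·cos54.9° = 36.2; c'Δl = 0.99; W sinα = 51.5
Σc'Δl = 3.2 kN/m; ΣN' = 469.8 kN/m; ΣW sinα = 215.4 kN/m
Resisting = 3.2 + 469.8·tan29.0° = 3.2 + 260.4 = 263.6 kN/m
FS = 263.6 / 215.4 = 1.224

FS = 1.22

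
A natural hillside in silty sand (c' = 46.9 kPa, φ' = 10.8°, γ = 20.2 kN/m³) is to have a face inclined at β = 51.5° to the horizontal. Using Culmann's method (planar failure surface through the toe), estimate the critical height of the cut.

H_c = 29.52 m

Culmann's analysis gives the critical failure plane at α_cr = (β + φ')/2 = (51.5 + 10.8)/2 = 31.1°, and the critical height
H_c = (4c'/γ) · sinβ cosφ' / [1 − cos(β − φ')]
    = (4·46.9/20.2) · sin51.5°·cos10.8° / [1 − cos(40.7°)]
    = 9.287 · 0.7826·0.9823 / [1 − 0.7581]
    = 9.287 · 0.7687 / 0.2419
    = 29.52 m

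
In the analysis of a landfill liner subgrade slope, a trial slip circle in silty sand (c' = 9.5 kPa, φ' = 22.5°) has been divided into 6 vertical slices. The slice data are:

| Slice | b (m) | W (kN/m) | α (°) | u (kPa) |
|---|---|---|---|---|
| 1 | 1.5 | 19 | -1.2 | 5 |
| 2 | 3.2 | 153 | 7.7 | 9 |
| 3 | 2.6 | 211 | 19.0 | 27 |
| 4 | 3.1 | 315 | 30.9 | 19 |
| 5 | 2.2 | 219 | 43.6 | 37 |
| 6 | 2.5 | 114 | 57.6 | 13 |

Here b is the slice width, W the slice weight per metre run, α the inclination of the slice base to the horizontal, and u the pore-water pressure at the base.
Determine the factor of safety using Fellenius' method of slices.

Ordinary method of slices: FS = Σ[c'·Δl_i + (W_i cosα_i − u_i·Δl_i)·tanφ'] / Σ W_i sinα_i, with Δl_i = b_i / cosα_i.
Slice 1: Δl = 1.5/cos(-1.2°) = 1.500 m; N'_1 = 19·cos(-1.2°) − 5·1.500 = 11.5; c'Δl = 14.25; W sinα = -0.4
Slice 2: Δl = 3.2/cos7.7° = 3.229 m; N'_2 = 153·cos7.7° − 9·3.229 = 122.6; c'Δl = 30.68; W sinα = 20.5
Slice 3: Δl = 2.6/cos19.0° = 2.750 m; N'_3 = 211·cos19.0° − 27·2.750 = 125.3; c'Δl = 26.12; W sinα = 68.7
Slice 4: Δl = 3.1/cos30.9° = 3.613 m; N'_4 = 315·cos30.9° − 19·3.613 = 201.6; c'Δl = 34.32; W sinα = 161.8
Slice 5: Δl = 2.2/cos43.6° = 3.038 m; N'_5 = 219·cos43.6° − 37·3.038 = 46.2; c'Δl = 28.86; W sinα = 151.0
Slice 6: Δl = 2.5/cos57.6° = 4.666 m; N'_6 = 114·cos57.6° − 13·4.666 = 0.4; c'Δl = 44.32; W sinα = 96.3
Σc'Δl = 178.6 kN/m; ΣN' = 507.6 kN/m; ΣW sinα = 497.8 kN/m
Resisting = 178.6 + 507.6·tan22.5° = 178.6 + 210.2 = 388.8 kN/m
FS = 388.8 / 497.8 = 0.781

FS = 0.78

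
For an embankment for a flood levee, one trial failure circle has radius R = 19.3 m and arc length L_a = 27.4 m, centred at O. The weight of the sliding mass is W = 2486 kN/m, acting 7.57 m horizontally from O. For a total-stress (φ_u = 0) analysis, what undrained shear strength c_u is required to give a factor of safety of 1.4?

c_u = 49.8 kPa

FS = c_u·L_a·R / (W·d), so c_u = FS·W·d / (L_a·R).
c_u = 1.4·2486·7.57 / (27.40·19.3) = 26346.6 / 528.82 = 49.82 kPa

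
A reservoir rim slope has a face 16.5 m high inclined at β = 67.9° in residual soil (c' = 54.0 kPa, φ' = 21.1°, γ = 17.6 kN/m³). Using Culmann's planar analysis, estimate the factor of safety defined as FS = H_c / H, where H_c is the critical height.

FS = 2.04

H_c = (4c'/γ) · sinβ cosφ' / [1 − cos(β − φ')]
    = (4·54.0/17.6) · sin67.9°·cos21.1° / [1 − cos46.8°]
    = 12.273 · 0.8644 / 0.3155 = 33.63 m
FS = H_c / H = 33.63 / 16.5 = 2.038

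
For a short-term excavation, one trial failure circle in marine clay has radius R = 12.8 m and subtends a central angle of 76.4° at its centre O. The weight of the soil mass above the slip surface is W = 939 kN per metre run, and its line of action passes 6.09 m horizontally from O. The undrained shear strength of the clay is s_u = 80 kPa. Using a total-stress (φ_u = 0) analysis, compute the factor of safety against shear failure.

Taking moments about the centre O, the resisting moment is provided by the undrained shear strength acting along the arc:
Arc length L_a = R·θ = 12.8·(76.4°·π/180) = 12.8·1.3334 = 17.07 m
M_R = s_u·L_a·R = 80·17.07·12.8 = 17477.6 kN·m/m
M_D = W·d = 939·6.09 = 5718.5 kN·m/m
FS = M_R / M_D = 17477.6 / 5718.5 = 3.056

FS = 3.06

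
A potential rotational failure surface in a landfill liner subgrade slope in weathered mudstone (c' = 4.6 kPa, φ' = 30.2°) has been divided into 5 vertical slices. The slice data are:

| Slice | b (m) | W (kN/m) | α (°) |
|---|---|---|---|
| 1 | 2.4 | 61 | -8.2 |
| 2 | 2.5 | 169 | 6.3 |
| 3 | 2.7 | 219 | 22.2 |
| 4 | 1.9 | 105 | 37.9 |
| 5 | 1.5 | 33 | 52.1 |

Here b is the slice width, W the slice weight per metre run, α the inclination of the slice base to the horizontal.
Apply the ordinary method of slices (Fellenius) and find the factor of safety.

FS = 2.02

Ordinary method of slices: FS = Σ[c'·Δl_i + (W_i cosα_i)·tanφ'] / Σ W_i sinα_i, with Δl_i = b_i / cosα_i.
Slice 1: Δl = 2.4/cos(-8.2°) = 2.425 m; N'_1 = 61·cos(-8.2°) = 60.4; c'Δl = 11.15; W sinα = -8.7
Slice 2: Δl = 2.5/cos6.3° = 2.515 m; N'_2 = 169·cos6.3° = 168.0; c'Δl = 11.57; W sinα = 18.5
Slice 3: Δl = 2.7/cos22.2° = 2.916 m; N'_3 = 219·cos22.2° = 202.8; c'Δl = 13.41; W sinα = 82.7
Slice 4: Δl = 1.9/cos37.9° = 2.408 m; N'_4 = 105·cos37.9° = 82.9; c'Δl = 11.08; W sinα = 64.5
Slice 5: Δl = 1.5/cos52.1° = 2.442 m; N'_5 = 33·cos52.1° = 20.3; c'Δl = 11.23; W sinα = 26.0
Σc'Δl = 58.4 kN/m; ΣN' = 534.2 kN/m; ΣW sinα = 183.1 kN/m
Resisting = 58.4 + 534.2·tan30.2° = 58.4 + 310.9 = 369.4 kN/m
FS = 369.4 / 183.1 = 2.017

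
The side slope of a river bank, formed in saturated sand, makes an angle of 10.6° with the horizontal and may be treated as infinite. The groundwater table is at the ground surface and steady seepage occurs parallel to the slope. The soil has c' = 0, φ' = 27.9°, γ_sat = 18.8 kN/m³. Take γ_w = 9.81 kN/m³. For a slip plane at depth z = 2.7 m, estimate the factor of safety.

With seepage parallel to the slope and the water table at the surface, the effective normal stress on the slip plane uses the buoyant unit weight γ' = γ_sat − γ_w while the driving shear stress uses γ_sat:
FS = [c' + γ' z cos²β tanφ'] / [γ_sat z sinβ cosβ]
(For c' = 0 this reduces to FS = (γ'/γ_sat)·tanφ'/tanβ.)
γ' = 18.8 − 9.81 = 8.99 kN/m³
Numerator = 0.0 + 8.99·2.7·cos²10.6°·tan27.9° = 0.0 + 8.99·2.7·0.9662·0.5295 = 12.417 kPa
Denominator = 18.8·2.7·sin10.6°·cos10.6° = 18.8·2.7·0.1840·0.9829 = 9.178 kPa
FS = 12.417 / 9.178 = 1.353

FS = 1.35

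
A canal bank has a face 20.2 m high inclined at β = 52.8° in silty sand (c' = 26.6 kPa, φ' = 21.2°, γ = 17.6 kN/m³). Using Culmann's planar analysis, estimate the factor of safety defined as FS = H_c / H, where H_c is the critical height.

FS = 1.50

H_c = (4c'/γ) · sinβ cosφ' / [1 − cos(β − φ')]
    = (4·26.6/17.6) · sin52.8°·cos21.2° / [1 − cos31.6°]
    = 6.045 · 0.7426 / 0.1483 = 30.28 m
FS = H_c / H = 30.28 / 20.2 = 1.499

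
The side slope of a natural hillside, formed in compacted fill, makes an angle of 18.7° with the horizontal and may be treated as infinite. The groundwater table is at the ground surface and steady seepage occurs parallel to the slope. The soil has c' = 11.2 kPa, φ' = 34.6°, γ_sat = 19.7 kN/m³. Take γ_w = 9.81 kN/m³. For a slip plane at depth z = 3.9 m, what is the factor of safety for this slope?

FS = 1.50

With seepage parallel to the slope and the water table at the surface, the effective normal stress on the slip plane uses the buoyant unit weight γ' = γ_sat − γ_w while the driving shear stress uses γ_sat:
FS = [c' + γ' z cos²β tanφ'] / [γ_sat z sinβ cosβ]
γ' = 19.7 − 9.81 = 9.89 kN/m³
Numerator = 11.2 + 9.89·3.9·cos²18.7°·tan34.6° = 11.2 + 9.89·3.9·0.8972·0.6899 = 35.073 kPa
Denominator = 19.7·3.9·sin18.7°·cos18.7° = 19.7·3.9·0.3206·0.9472 = 23.332 kPa
FS = 35.073 / 23.332 = 1.503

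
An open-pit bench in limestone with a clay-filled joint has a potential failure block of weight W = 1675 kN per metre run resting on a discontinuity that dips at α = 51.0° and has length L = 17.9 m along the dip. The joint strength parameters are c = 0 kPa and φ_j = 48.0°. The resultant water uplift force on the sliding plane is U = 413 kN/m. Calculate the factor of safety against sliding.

Resolving the block weight along and normal to the plane and applying the Mohr–Coulomb strength on the joint:
N' = W cosα − U = 1675·cos51.0° − 413 = 641.1 kN/m
Driving force T = W sinα = 1675·sin51.0° = 1301.7 kN/m
Resisting force R = c·L + N'·tanφ_j = 0·17.9 + 641.1·tan48.0° = 0.0 + 712.0 = 712.0 kN/m
FS = R / T = 712.0 / 1301.7 = 0.547

FS = 0.55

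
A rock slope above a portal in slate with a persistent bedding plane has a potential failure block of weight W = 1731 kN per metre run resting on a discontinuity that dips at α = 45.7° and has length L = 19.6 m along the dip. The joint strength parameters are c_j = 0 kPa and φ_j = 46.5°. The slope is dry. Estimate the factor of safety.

FS = 1.03

Resolving the block weight along and normal to the plane and applying the Mohr–Coulomb strength on the joint:
N' = W cosα = 1731·cos45.7° = 1209.0 kN/m
Driving force T = W sinα = 1731·sin45.7° = 1238.9 kN/m
Resisting force R = c_j·L + N'·tanφ_j = 0·19.6 + 1209.0·tan46.5° = 0.0 + 1274.0 = 1274.0 kN/m
FS = R / T = 1274.0 / 1238.9 = 1.028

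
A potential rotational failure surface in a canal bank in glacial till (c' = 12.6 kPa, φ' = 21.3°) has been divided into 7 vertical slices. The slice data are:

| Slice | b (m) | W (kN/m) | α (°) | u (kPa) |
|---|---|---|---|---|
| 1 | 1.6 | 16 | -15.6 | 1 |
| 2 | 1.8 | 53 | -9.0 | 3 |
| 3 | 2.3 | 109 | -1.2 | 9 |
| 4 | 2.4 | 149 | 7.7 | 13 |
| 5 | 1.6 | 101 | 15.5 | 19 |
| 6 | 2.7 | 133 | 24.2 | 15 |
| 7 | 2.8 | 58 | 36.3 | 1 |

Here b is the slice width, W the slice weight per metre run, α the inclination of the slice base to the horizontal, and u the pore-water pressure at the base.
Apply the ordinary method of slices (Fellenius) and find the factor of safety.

FS = 3.15

Ordinary method of slices: FS = Σ[c'·Δl_i + (W_i cosα_i − u_i·Δl_i)·tanφ'] / Σ W_i sinα_i, with Δl_i = b_i / cosα_i.
Slice 1: Δl = 1.6/cos(-15.6°) = 1.661 m; N'_1 = 16·cos(-15.6°) − 1·1.661 = 13.7; c'Δl = 20.93; W sinα = -4.3
Slice 2: Δl = 1.8/cos(-9.0°) = 1.822 m; N'_2 = 53·cos(-9.0°) − 3·1.822 = 46.9; c'Δl = 22.96; W sinα = -8.3
Slice 3: Δl = 2.3/cos(-1.2°) = 2.301 m; N'_3 = 109·cos(-1.2°) − 9·2.301 = 88.3; c'Δl = 28.99; W sinα = -2.3
Slice 4: Δl = 2.4/cos7.7° = 2.422 m; N'_4 = 149·cos7.7° − 13·2.422 = 116.2; c'Δl = 30.52; W sinα = 20.0
Slice 5: Δl = 1.6/cos15.5° = 1.660 m; N'_5 = 101·cos15.5° − 19·1.660 = 65.8; c'Δl = 20.92; W sinα = 27.0
Slice 6: Δl = 2.7/cos24.2° = 2.960 m; N'_6 = 133·cos24.2° − 15·2.960 = 76.9; c'Δl = 37.30; W sinα = 54.5
Slice 7: Δl = 2.8/cos36.3° = 3.474 m; N'_7 = 58·cos36.3° − 1·3.474 = 43.3; c'Δl = 43.78; W sinα = 34.3
Σc'Δl = 205.4 kN/m; ΣN' = 451.0 kN/m; ΣW sinα = 120.9 kN/m
Resisting = 205.4 + 451.0·tan21.3° = 205.4 + 175.9 = 381.2 kN/m
FS = 381.2 / 120.9 = 3.152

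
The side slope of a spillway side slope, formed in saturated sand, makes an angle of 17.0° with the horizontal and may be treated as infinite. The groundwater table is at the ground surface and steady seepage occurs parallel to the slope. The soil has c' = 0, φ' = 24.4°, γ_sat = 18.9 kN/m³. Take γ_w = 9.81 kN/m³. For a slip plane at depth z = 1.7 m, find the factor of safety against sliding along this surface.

With seepage parallel to the slope and the water table at the surface, the effective normal stress on the slip plane uses the buoyant unit weight γ' = γ_sat − γ_w while the driving shear stress uses γ_sat:
FS = [c' + γ' z cos²β tanφ'] / [γ_sat z sinβ cosβ]
(For c' = 0 this reduces to FS = (γ'/γ_sat)·tanφ'/tanβ.)
γ' = 18.9 − 9.81 = 9.09 kN/m³
Numerator = 0.0 + 9.09·1.7·cos²17.0°·tan24.4° = 0.0 + 9.09·1.7·0.9145·0.4536 = 6.411 kPa
Denominator = 18.9·1.7·sin17.0°·cos17.0° = 18.9·1.7·0.2924·0.9563 = 8.983 kPa
FS = 6.411 / 8.983 = 0.714

FS = 0.71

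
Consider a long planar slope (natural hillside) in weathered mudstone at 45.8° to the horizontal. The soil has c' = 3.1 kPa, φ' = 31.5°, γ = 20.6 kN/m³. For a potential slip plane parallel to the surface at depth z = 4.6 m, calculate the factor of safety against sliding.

FS = 0.66

For an infinite slope with a slip plane parallel to the surface (no pore pressure): FS = [c' + γz cos²β tanφ'] / [γz sinβ cosβ].
γz = 20.6·4.6 = 94.76 kN/m²
Numerator = 3.1 + 94.76·cos²45.8°·tan31.5° = 3.1 + 94.76·0.4860·0.6128 = 31.324 kPa
Denominator = 94.76·sin45.8°·cos45.8° = 94.76·0.7169·0.6972 = 47.362 kPa
FS = 31.324 / 47.362 = 0.661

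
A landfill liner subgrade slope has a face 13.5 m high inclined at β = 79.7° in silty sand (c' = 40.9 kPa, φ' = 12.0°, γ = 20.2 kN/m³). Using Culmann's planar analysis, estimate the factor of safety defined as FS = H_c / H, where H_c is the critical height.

H_c = (4c'/γ) · sinβ cosφ' / [1 − cos(β − φ')]
    = (4·40.9/20.2) · sin79.7°·cos12.0° / [1 − cos67.7°]
    = 8.099 · 0.9624 / 0.6205 = 12.56 m
FS = H_c / H = 12.56 / 13.5 = 0.930

FS = 0.93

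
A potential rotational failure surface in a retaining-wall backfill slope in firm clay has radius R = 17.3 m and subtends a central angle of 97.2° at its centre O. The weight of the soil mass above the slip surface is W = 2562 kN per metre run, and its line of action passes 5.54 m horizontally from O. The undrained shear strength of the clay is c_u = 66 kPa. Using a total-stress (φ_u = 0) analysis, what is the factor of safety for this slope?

Taking moments about the centre O, the resisting moment is provided by the undrained shear strength acting along the arc:
Arc length L_a = R·θ = 17.3·(97.2°·π/180) = 17.3·1.6965 = 29.35 m
M_R = c_u·L_a·R = 66·29.35·17.3 = 33510.4 kN·m/m
M_D = W·d = 2562·5.54 = 14193.5 kN·m/m
FS = M_R / M_D = 33510.4 / 14193.5 = 2.361

FS = 2.36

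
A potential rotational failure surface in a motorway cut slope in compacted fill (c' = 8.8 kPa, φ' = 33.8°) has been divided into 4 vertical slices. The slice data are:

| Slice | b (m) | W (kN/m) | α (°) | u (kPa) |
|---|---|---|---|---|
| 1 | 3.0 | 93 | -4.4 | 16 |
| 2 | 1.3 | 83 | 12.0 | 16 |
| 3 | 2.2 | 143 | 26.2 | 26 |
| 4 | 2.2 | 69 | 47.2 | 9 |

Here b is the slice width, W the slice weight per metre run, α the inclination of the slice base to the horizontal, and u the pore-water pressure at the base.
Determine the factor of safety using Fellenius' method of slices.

FS = 1.72

Ordinary method of slices: FS = Σ[c'·Δl_i + (W_i cosα_i − u_i·Δl_i)·tanφ'] / Σ W_i sinα_i, with Δl_i = b_i / cosα_i.
Slice 1: Δl = 3.0/cos(-4.4°) = 3.009 m; N'_1 = 93·cos(-4.4°) − 16·3.009 = 44.6; c'Δl = 26.48; W sinα = -7.1
Slice 2: Δl = 1.3/cos12.0° = 1.329 m; N'_2 = 83·cos12.0° − 16·1.329 = 59.9; c'Δl = 11.70; W sinα = 17.3
Slice 3: Δl = 2.2/cos26.2° = 2.452 m; N'_3 = 143·cos26.2° − 26·2.452 = 64.6; c'Δl = 21.58; W sinα = 63.1
Slice 4: Δl = 2.2/cos47.2° = 3.238 m; N'_4 = 69·cos47.2° − 9·3.238 = 17.7; c'Δl = 28.49; W sinα = 50.6
Σc'Δl = 88.2 kN/m; ΣN' = 186.8 kN/m; ΣW sinα = 123.9 kN/m
Resisting = 88.2 + 186.8·tan33.8° = 88.2 + 125.1 = 213.3 kN/m
FS = 213.3 / 123.9 = 1.722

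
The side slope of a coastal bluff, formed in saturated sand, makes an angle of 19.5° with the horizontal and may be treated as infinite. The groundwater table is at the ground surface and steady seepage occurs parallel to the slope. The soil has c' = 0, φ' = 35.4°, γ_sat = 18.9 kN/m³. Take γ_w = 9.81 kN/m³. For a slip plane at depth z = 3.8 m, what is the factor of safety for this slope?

FS = 0.97

With seepage parallel to the slope and the water table at the surface, the effective normal stress on the slip plane uses the buoyant unit weight γ' = γ_sat − γ_w while the driving shear stress uses γ_sat:
FS = [c' + γ' z cos²β tanφ'] / [γ_sat z sinβ cosβ]
(For c' = 0 this reduces to FS = (γ'/γ_sat)·tanφ'/tanβ.)
γ' = 18.9 − 9.81 = 9.09 kN/m³
Numerator = 0.0 + 9.09·3.8·cos²19.5°·tan35.4° = 0.0 + 9.09·3.8·0.8886·0.7107 = 21.812 kPa
Denominator = 18.9·3.8·sin19.5°·cos19.5° = 18.9·3.8·0.3338·0.9426 = 22.599 kPa
FS = 21.812 / 22.599 = 0.965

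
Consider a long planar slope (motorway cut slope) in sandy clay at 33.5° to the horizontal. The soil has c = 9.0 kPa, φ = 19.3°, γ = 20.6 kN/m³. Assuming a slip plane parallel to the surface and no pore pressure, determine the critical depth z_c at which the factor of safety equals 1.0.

z_c = 2.02 m

Setting FS = 1.00 in FS = [c + γz cos²β tanφ] / [γz sinβ cosβ] and solving for z:
z = c / [γ cosβ (FS·sinβ − cosβ·tanφ)]
  = 9.0 / [20.6·cos33.5°·(1.00·sin33.5° − cos33.5°·tan19.3°)]
  = 9.0 / [20.6·0.8339·(1.00·0.5519 − 0.8339·0.3502)]
  = 9.0 / 4.4648 = 2.016 m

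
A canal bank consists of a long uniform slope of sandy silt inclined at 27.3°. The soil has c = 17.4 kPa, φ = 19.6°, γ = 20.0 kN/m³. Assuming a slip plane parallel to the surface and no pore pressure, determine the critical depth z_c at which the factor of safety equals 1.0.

Setting FS = 1.00 in FS = [c + γz cos²β tanφ] / [γz sinβ cosβ] and solving for z:
z = c / [γ cosβ (FS·sinβ − cosβ·tanφ)]
  = 17.4 / [20.0·cos27.3°·(1.00·sin27.3° − cos27.3°·tan19.6°)]
  = 17.4 / [20.0·0.8886·(1.00·0.4586 − 0.8886·0.3561)]
  = 17.4 / 2.5277 = 6.884 m

z_c = 6.88 m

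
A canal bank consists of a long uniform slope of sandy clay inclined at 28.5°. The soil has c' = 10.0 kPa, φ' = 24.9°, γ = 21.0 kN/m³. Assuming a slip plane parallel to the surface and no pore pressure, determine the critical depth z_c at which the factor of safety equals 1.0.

Setting FS = 1.00 in FS = [c' + γz cos²β tanφ'] / [γz sinβ cosβ] and solving for z:
z = c' / [γ cosβ (FS·sinβ − cosβ·tanφ')]
  = 10.0 / [21.0·cos28.5°·(1.00·sin28.5° − cos28.5°·tan24.9°)]
  = 10.0 / [21.0·0.8788·(1.00·0.4772 − 0.8788·0.4642)]
  = 10.0 / 1.2776 = 7.827 m

z_c = 7.83 m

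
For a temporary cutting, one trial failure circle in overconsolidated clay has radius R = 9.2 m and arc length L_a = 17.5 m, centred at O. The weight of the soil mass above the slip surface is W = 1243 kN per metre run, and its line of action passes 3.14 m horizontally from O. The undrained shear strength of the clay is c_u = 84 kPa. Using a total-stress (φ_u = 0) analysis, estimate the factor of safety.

FS = 3.47

Taking moments about the centre O, the resisting moment is provided by the undrained shear strength acting along the arc:
M_R = c_u·L_a·R = 84·17.50·9.2 = 13524.0 kN·m/m
M_D = W·d = 1243·3.14 = 3903.0 kN·m/m
FS = M_R / M_D = 13524.0 / 3903.0 = 3.465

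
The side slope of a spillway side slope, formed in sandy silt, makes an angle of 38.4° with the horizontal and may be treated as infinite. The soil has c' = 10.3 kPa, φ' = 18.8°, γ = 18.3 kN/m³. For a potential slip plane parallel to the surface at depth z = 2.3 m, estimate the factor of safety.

For an infinite slope with a slip plane parallel to the surface (no pore pressure): FS = [c' + γz cos²β tanφ'] / [γz sinβ cosβ].
γz = 18.3·2.3 = 42.09 kN/m²
Numerator = 10.3 + 42.09·cos²38.4°·tan18.8° = 10.3 + 42.09·0.6142·0.3404 = 19.100 kPa
Denominator = 42.09·sin38.4°·cos38.4° = 42.09·0.6211·0.7837 = 20.489 kPa
FS = 19.100 / 20.489 = 0.932

FS = 0.93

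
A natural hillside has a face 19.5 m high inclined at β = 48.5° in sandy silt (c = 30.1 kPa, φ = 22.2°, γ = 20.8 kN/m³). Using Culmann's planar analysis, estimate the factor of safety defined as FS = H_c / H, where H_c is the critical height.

FS = 1.99

H_c = (4c/γ) · sinβ cosφ / [1 − cos(β − φ)]
    = (4·30.1/20.8) · sin48.5°·cos22.2° / [1 − cos26.3°]
    = 5.788 · 0.6934 / 0.1035 = 38.78 m
FS = H_c / H = 38.78 / 19.5 = 1.989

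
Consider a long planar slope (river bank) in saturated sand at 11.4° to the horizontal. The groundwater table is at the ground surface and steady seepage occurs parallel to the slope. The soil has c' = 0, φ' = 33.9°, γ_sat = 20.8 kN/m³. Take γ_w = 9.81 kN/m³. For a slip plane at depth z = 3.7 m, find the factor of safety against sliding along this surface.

With seepage parallel to the slope and the water table at the surface, the effective normal stress on the slip plane uses the buoyant unit weight γ' = γ_sat − γ_w while the driving shear stress uses γ_sat:
FS = [c' + γ' z cos²β tanφ'] / [γ_sat z sinβ cosβ]
(For c' = 0 this reduces to FS = (γ'/γ_sat)·tanφ'/tanβ.)
γ' = 20.8 − 9.81 = 10.99 kN/m³
Numerator = 0.0 + 10.99·3.7·cos²11.4°·tan33.9° = 0.0 + 10.99·3.7·0.9609·0.6720 = 26.257 kPa
Denominator = 20.8·3.7·sin11.4°·cos11.4° = 20.8·3.7·0.1977·0.9803 = 14.912 kPa
FS = 26.257 / 14.912 = 1.761

FS = 1.76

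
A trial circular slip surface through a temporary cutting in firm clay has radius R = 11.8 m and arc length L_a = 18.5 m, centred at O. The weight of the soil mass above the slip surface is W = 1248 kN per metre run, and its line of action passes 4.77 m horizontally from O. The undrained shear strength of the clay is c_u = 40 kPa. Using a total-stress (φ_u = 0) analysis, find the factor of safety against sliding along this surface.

FS = 1.47

Taking moments about the centre O, the resisting moment is provided by the undrained shear strength acting along the arc:
M_R = c_u·L_a·R = 40·18.50·11.8 = 8732.0 kN·m/m
M_D = W·d = 1248·4.77 = 5953.0 kN·m/m
FS = M_R / M_D = 8732.0 / 5953.0 = 1.467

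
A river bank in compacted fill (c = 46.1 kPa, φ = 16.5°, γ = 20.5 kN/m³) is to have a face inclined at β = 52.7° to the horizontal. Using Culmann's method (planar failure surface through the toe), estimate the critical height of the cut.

H_c = 35.54 m

Culmann's analysis gives the critical failure plane at α_cr = (β + φ)/2 = (52.7 + 16.5)/2 = 34.6°, and the critical height
H_c = (4c/γ) · sinβ cosφ / [1 − cos(β − φ)]
    = (4·46.1/20.5) · sin52.7°·cos16.5° / [1 − cos(36.2°)]
    = 8.995 · 0.7955·0.9588 / [1 − 0.8070]
    = 8.995 · 0.7627 / 0.1930
    = 35.54 m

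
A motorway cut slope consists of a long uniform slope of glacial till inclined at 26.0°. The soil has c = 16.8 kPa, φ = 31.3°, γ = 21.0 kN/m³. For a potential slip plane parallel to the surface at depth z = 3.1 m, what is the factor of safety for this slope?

FS = 1.90

For an infinite slope with a slip plane parallel to the surface (no pore pressure): FS = [c + γz cos²β tanφ] / [γz sinβ cosβ].
γz = 21.0·3.1 = 65.10 kN/m²
Numerator = 16.8 + 65.10·cos²26.0°·tan31.3° = 16.8 + 65.10·0.8078·0.6080 = 48.775 kPa
Denominator = 65.10·sin26.0°·cos26.0° = 65.10·0.4384·0.8988 = 25.650 kPa
FS = 48.775 / 25.650 = 1.902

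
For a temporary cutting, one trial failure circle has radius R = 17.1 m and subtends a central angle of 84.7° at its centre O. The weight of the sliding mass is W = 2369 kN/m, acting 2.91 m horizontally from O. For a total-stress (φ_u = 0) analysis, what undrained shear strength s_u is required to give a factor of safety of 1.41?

FS = s_u·L_a·R / (W·d), so s_u = FS·W·d / (L_a·R).
Arc length L_a = R·θ = 17.1·(84.7°·π/180) = 17.1·1.4783 = 25.28 m
s_u = 1.41·2369·2.91 / (25.28·17.1) = 9720.2 / 432.27 = 22.49 kPa

s_u = 22.5 kPa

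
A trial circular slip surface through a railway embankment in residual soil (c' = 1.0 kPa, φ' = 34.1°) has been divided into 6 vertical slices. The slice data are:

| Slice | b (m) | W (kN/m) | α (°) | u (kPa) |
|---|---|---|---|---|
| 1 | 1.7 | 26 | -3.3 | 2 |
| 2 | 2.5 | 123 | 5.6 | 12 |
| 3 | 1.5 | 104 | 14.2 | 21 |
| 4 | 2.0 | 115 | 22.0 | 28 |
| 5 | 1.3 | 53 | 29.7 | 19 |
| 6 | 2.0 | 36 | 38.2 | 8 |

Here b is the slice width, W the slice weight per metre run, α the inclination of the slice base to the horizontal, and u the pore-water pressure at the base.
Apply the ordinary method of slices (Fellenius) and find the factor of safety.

FS = 1.45

Ordinary method of slices: FS = Σ[c'·Δl_i + (W_i cosα_i − u_i·Δl_i)·tanφ'] / Σ W_i sinα_i, with Δl_i = b_i / cosα_i.
Slice 1: Δl = 1.7/cos(-3.3°) = 1.703 m; N'_1 = 26·cos(-3.3°) − 2·1.703 = 22.6; c'Δl = 1.70; W sinα = -1.5
Slice 2: Δl = 2.5/cos5.6° = 2.512 m; N'_2 = 123·cos5.6° − 12·2.512 = 92.3; c'Δl = 2.51; W sinα = 12.0
Slice 3: Δl = 1.5/cos14.2° = 1.547 m; N'_3 = 104·cos14.2° − 21·1.547 = 68.3; c'Δl = 1.55; W sinα = 25.5
Slice 4: Δl = 2.0/cos22.0° = 2.157 m; N'_4 = 115·cos22.0° − 28·2.157 = 46.2; c'Δl = 2.16; W sinα = 43.1
Slice 5: Δl = 1.3/cos29.7° = 1.497 m; N'_5 = 53·cos29.7° − 19·1.497 = 17.6; c'Δl = 1.50; W sinα = 26.3
Slice 6: Δl = 2.0/cos38.2° = 2.545 m; N'_6 = 36·cos38.2° − 8·2.545 = 7.9; c'Δl = 2.54; W sinα = 22.3
Σc'Δl = 12.0 kN/m; ΣN' = 254.9 kN/m; ΣW sinα = 127.6 kN/m
Resisting = 12.0 + 254.9·tan34.1° = 12.0 + 172.6 = 184.5 kN/m
FS = 184.5 / 127.6 = 1.446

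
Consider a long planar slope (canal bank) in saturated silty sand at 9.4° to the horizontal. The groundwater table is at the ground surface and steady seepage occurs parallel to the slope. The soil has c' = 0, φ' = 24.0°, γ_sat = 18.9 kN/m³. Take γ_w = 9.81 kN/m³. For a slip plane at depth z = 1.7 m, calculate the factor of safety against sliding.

FS = 1.29

With seepage parallel to the slope and the water table at the surface, the effective normal stress on the slip plane uses the buoyant unit weight γ' = γ_sat − γ_w while the driving shear stress uses γ_sat:
FS = [c' + γ' z cos²β tanφ'] / [γ_sat z sinβ cosβ]
(For c' = 0 this reduces to FS = (γ'/γ_sat)·tanφ'/tanβ.)
γ' = 18.9 − 9.81 = 9.09 kN/m³
Numerator = 0.0 + 9.09·1.7·cos²9.4°·tan24.0° = 0.0 + 9.09·1.7·0.9733·0.4452 = 6.697 kPa
Denominator = 18.9·1.7·sin9.4°·cos9.4° = 18.9·1.7·0.1633·0.9866 = 5.177 kPa
FS = 6.697 / 5.177 = 1.293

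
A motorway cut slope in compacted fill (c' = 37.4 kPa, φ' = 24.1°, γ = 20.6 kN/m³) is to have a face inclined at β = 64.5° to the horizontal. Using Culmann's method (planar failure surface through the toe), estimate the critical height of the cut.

Culmann's analysis gives the critical failure plane at α_cr = (β + φ')/2 = (64.5 + 24.1)/2 = 44.3°, and the critical height
H_c = (4c'/γ) · sinβ cosφ' / [1 − cos(β − φ')]
    = (4·37.4/20.6) · sin64.5°·cos24.1° / [1 − cos(40.4°)]
    = 7.262 · 0.9026·0.9128 / [1 − 0.7615]
    = 7.262 · 0.8239 / 0.2385
    = 25.09 m

H_c = 25.09 m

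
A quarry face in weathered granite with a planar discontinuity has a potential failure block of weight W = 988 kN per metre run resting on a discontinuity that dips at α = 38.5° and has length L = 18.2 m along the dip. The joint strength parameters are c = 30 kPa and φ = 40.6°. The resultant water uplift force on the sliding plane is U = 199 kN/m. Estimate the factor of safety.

FS = 1.69

Resolving the block weight along and normal to the plane and applying the Mohr–Coulomb strength on the joint:
N' = W cosα − U = 988·cos38.5° − 199 = 574.2 kN/m
Driving force T = W sinα = 988·sin38.5° = 615.0 kN/m
Resisting force R = c·L + N'·tanφ = 30·18.2 + 574.2·tan40.6° = 546.0 + 492.2 = 1038.2 kN/m
FS = R / T = 1038.2 / 615.0 = 1.688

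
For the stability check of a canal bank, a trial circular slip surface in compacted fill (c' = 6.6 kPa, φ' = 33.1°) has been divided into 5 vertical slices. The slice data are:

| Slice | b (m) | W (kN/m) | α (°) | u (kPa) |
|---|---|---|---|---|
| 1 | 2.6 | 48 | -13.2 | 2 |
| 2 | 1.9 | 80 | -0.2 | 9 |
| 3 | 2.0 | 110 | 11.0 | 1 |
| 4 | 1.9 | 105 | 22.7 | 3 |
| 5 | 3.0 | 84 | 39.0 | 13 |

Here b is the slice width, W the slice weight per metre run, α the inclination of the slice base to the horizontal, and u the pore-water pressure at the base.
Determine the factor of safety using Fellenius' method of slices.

Ordinary method of slices: FS = Σ[c'·Δl_i + (W_i cosα_i − u_i·Δl_i)·tanφ'] / Σ W_i sinα_i, with Δl_i = b_i / cosα_i.
Slice 1: Δl = 2.6/cos(-13.2°) = 2.671 m; N'_1 = 48·cos(-13.2°) − 2·2.671 = 41.4; c'Δl = 17.63; W sinα = -11.0
Slice 2: Δl = 1.9/cos(-0.2°) = 1.900 m; N'_2 = 80·cos(-0.2°) − 9·1.900 = 62.9; c'Δl = 12.54; W sinα = -0.3
Slice 3: Δl = 2.0/cos11.0° = 2.037 m; N'_3 = 110·cos11.0° − 1·2.037 = 105.9; c'Δl = 13.45; W sinα = 21.0
Slice 4: Δl = 1.9/cos22.7° = 2.060 m; N'_4 = 105·cos22.7° − 3·2.060 = 90.7; c'Δl = 13.59; W sinα = 40.5
Slice 5: Δl = 3.0/cos39.0° = 3.860 m; N'_5 = 84·cos39.0° − 13·3.860 = 15.1; c'Δl = 25.48; W sinα = 52.9
Σc'Δl = 82.7 kN/m; ΣN' = 316.0 kN/m; ΣW sinα = 103.1 kN/m
Resisting = 82.7 + 316.0·tan33.1° = 82.7 + 206.0 = 288.7 kN/m
FS = 288.7 / 103.1 = 2.799

FS = 2.80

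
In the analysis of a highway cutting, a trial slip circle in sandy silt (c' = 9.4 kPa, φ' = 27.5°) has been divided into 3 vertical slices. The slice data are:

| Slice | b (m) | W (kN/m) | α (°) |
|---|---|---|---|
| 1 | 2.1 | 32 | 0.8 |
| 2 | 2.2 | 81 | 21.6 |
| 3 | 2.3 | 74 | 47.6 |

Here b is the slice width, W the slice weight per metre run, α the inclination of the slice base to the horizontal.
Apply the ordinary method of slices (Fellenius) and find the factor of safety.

Ordinary method of slices: FS = Σ[c'·Δl_i + (W_i cosα_i)·tanφ'] / Σ W_i sinα_i, with Δl_i = b_i / cosα_i.
Slice 1: Δl = 2.1/cos0.8° = 2.100 m; N'_1 = 32·cos0.8° = 32.0; c'Δl = 19.74; W sinα = 0.4
Slice 2: Δl = 2.2/cos21.6° = 2.366 m; N'_2 = 81·cos21.6° = 75.3; c'Δl = 22.24; W sinα = 29.8
Slice 3: Δl = 2.3/cos47.6° = 3.411 m; N'_3 = 74·cos47.6° = 49.9; c'Δl = 32.06; W sinα = 54.6
Σc'Δl = 74.0 kN/m; ΣN' = 157.2 kN/m; ΣW sinα = 84.9 kN/m
Resisting = 74.0 + 157.2·tan27.5° = 74.0 + 81.8 = 155.9 kN/m
FS = 155.9 / 84.9 = 1.836

FS = 1.84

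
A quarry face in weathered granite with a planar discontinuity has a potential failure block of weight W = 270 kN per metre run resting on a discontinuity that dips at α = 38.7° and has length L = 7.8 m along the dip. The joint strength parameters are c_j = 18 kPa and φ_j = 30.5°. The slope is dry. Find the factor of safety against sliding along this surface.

Resolving the block weight along and normal to the plane and applying the Mohr–Coulomb strength on the joint:
N' = W cosα = 270·cos38.7° = 210.7 kN/m
Driving force T = W sinα = 270·sin38.7° = 168.8 kN/m
Resisting force R = c_j·L + N'·tanφ_j = 18·7.8 + 210.7·tan30.5° = 140.4 + 124.1 = 264.5 kN/m
FS = R / T = 264.5 / 168.8 = 1.567

FS = 1.57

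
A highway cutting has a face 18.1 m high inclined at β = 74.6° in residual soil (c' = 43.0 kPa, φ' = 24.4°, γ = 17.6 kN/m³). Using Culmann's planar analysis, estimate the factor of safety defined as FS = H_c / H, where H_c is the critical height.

FS = 1.32

H_c = (4c'/γ) · sinβ cosφ' / [1 − cos(β − φ')]
    = (4·43.0/17.6) · sin74.6°·cos24.4° / [1 − cos50.2°]
    = 9.773 · 0.8780 / 0.3599 = 23.84 m
FS = H_c / H = 23.84 / 18.1 = 1.317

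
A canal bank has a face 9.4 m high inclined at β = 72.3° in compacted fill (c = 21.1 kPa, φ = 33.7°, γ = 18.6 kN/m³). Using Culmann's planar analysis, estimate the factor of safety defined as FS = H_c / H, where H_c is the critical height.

H_c = (4c/γ) · sinβ cosφ / [1 − cos(β − φ)]
    = (4·21.1/18.6) · sin72.3°·cos33.7° / [1 − cos38.6°]
    = 4.538 · 0.7926 / 0.2185 = 16.46 m
FS = H_c / H = 16.46 / 9.4 = 1.751

FS = 1.75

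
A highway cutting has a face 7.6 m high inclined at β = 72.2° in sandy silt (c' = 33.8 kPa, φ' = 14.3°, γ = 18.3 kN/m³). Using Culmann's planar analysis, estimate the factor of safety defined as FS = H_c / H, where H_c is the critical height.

FS = 1.91

H_c = (4c'/γ) · sinβ cosφ' / [1 − cos(β − φ')]
    = (4·33.8/18.3) · sin72.2°·cos14.3° / [1 − cos57.9°]
    = 7.388 · 0.9226 / 0.4686 = 14.55 m
FS = H_c / H = 14.55 / 7.6 = 1.914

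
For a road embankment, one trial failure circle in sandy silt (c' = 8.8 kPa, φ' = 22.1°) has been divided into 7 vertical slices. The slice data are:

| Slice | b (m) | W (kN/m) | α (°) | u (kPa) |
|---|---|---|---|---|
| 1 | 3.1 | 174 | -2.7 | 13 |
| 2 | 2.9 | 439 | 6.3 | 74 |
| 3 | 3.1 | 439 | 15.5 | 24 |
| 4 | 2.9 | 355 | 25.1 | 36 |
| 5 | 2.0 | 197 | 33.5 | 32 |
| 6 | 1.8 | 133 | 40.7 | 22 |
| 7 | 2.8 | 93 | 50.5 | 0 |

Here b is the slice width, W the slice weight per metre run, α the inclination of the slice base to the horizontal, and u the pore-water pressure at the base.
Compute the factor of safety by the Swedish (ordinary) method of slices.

Ordinary method of slices: FS = Σ[c'·Δl_i + (W_i cosα_i − u_i·Δl_i)·tanφ'] / Σ W_i sinα_i, with Δl_i = b_i / cosα_i.
Slice 1: Δl = 3.1/cos(-2.7°) = 3.103 m; N'_1 = 174·cos(-2.7°) − 13·3.103 = 133.5; c'Δl = 27.31; W sinα = -8.2
Slice 2: Δl = 2.9/cos6.3° = 2.918 m; N'_2 = 439·cos6.3° − 74·2.918 = 220.4; c'Δl = 25.68; W sinα = 48.2
Slice 3: Δl = 3.1/cos15.5° = 3.217 m; N'_3 = 439·cos15.5° − 24·3.217 = 345.8; c'Δl = 28.31; W sinα = 117.3
Slice 4: Δl = 2.9/cos25.1° = 3.202 m; N'_4 = 355·cos25.1° − 36·3.202 = 206.2; c'Δl = 28.18; W sinα = 150.6
Slice 5: Δl = 2.0/cos33.5° = 2.398 m; N'_5 = 197·cos33.5° − 32·2.398 = 87.5; c'Δl = 21.11; W sinα = 108.7
Slice 6: Δl = 1.8/cos40.7° = 2.374 m; N'_6 = 133·cos40.7° − 22·2.374 = 48.6; c'Δl = 20.89; W sinα = 86.7
Slice 7: Δl = 2.8/cos50.5° = 4.402 m; N'_7 = 93·cos50.5° − 0·4.402 = 59.2; c'Δl = 38.74; W sinα = 71.8
Σc'Δl = 190.2 kN/m; ΣN' = 1101.2 kN/m; ΣW sinα = 575.1 kN/m
Resisting = 190.2 + 1101.2·tan22.1° = 190.2 + 447.2 = 637.4 kN/m
FS = 637.4 / 575.1 = 1.108

FS = 1.11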